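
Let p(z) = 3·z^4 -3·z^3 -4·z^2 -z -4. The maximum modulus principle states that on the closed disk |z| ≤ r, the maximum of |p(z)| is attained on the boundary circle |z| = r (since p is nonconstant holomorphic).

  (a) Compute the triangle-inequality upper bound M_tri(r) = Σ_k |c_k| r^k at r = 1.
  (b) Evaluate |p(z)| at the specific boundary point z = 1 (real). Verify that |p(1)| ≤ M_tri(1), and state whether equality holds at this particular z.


Coefficients: c_0 = -4, c_1 = -1, c_2 = -4, c_3 = -3, c_4 = 3. Radius r = 1.
Part (a). Triangle bound: M_tri(r) = Σ_k |c_k| r^k
  = |-4|·1^0 + |-1|·1^1 + |-4|·1^2 + |-3|·1^3 + |3|·1^4
  = 4 + 1 + 4 + 3 + 3 = 15.
This bounds M(r) := max_{|z|=r} |p(z)| from above; equality holds iff all terms c_k z^k can be made to align in phase at a single z on |z|=r.
Part (b). At z = 1 (real, on the circle |z| = r):
  p(1) = (-4)·1^0 + (-1)·1^1 + (-4)·1^2 + (-3)·1^3 + (3)·1^4 = -9.
  |p(1)| = 9.
Check: |p(1)| = 9 ≤ 15 = M_tri(1). ✓ Equality does not hold at z = 1 (the coefficients have mixed signs, so the terms do not all align in phase there).

M_tri(1) = 15; |p(1)| = 9; equality at z=1: no.


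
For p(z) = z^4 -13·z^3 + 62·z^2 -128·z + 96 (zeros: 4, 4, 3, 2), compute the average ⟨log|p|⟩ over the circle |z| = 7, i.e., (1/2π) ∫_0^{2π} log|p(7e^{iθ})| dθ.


Zeros: 2, 3, 4, 4; r = 7.
Inside |z| < r: 2, 3, 4, 4. Outside (|z| ≥ r): ∅.
p(0) = 96, so log|p(0)| = log(96) = 4.5643.
Apply Jensen: I(r) = log|p(0)| + Σ_k log(r/|z_k|), summed over zeros inside |z| < r.
  log(r/|z_k|) for z_k = 4: log(7/4) = 0.5596
  log(r/|z_k|) for z_k = 4: log(7/4) = 0.5596
  log(r/|z_k|) for z_k = 3: log(7/3) = 0.8473
  log(r/|z_k|) for z_k = 2: log(7/2) = 1.2528
Sum over inside zeros: 3.2193.
I(r) = log|p(0)| + (inside sum) = 4.5643 + 3.2193 = 7.7836.
Closed form (all zeros inside, monic): I(r) = n·log(r) = 4·log(7) = 7.7836. ✓

I(r) ≈ 7.7836.


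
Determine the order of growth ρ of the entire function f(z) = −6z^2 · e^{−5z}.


M(r) = max_{|z|=r} |-6|·|z|^2·|e^{−5z}| = 6·r^2 · e^{5r^1} (the factors attain their maxima compatibly on |z|=r). Then log M(r) = log 6 + 2·log r + 5r^1, dominated by the last term, so log log M(r) ~ 1·log r. The polynomial factor -6z^2 contributes only a log r term and does not affect the order. ρ = 1.
Therefore ρ = 1.

Order ρ = 1.


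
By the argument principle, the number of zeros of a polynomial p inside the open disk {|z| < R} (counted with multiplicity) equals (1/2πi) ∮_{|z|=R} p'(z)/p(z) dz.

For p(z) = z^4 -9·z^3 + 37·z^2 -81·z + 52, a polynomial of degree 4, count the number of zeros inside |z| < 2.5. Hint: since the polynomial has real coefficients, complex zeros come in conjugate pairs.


The zeros of p are: (2 + 3i), (2 - 3i), 1, 4.
Their magnitudes are: 3.606, 3.606, 1, 4.
Zeros with |z| < R = 2.5: 1.
Count = 1.
By the argument principle, (1/2πi) ∮_{|z|=R} p'(z)/p(z) dz equals exactly this count.

Number of zeros inside |z| < 2.5: 1.


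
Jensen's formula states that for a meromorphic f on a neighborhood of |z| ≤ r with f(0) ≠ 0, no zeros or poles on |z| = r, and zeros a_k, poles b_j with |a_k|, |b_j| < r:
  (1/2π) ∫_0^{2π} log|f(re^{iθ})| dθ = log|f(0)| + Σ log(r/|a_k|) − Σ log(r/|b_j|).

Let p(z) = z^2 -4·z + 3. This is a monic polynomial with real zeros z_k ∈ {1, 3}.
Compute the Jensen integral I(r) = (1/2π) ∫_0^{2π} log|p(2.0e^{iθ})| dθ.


Zeros: 1, 3; r = 2.0.
Inside |z| < r: 1. Outside (|z| ≥ r): 3.
p(0) = 3, so log|p(0)| = log(3) = 1.0986.
Apply Jensen: I(r) = log|p(0)| + Σ_k log(r/|z_k|), summed over zeros inside |z| < r.
  log(r/|z_k|) for z_k = 1: log(2.0/1) = 0.6931
  Outside zeros (3) contribute nothing to the Jensen sum.
Sum over inside zeros: 0.6931.
I(r) = log|p(0)| + (inside sum) = 1.0986 + 0.6931 = 1.7918.
Note: since some zeros are outside |z| ≤ r, the simplified n·log(r) form does NOT apply — only the inside zeros contribute.

I(r) ≈ 1.7918.


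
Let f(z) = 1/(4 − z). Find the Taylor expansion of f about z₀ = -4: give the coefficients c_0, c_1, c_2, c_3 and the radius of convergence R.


Let w = z − z₀, so z = z₀ + w.
Then 4 − z = 4 − (z₀ + w) = (4 − z₀) − w = 8 − w.
f(z) = 1/(8 − w) = (1/(8)) · 1/(1 − w/(8)) = Σ_{n≥0} w^n / (8)^(n+1).
So c_n = 1/(8)^(n+1):
  c_0 = 1/(8)^1 = 1/8.
  c_1 = 1/(8)^2 = 1/64.
  c_2 = 1/(8)^3 = 1/512.
  c_3 = 1/(8)^4 = 1/4096.
The series is valid for |w/d| < 1, i.e. |z − z₀| < |d|.
Radius of convergence: R = |4 − z₀| = |8| = 8 (distance from z₀ to the singularity z = 4).

c_0 = 1/8, c_1 = 1/64, c_2 = 1/512, c_3 = 1/4096; R = 8.


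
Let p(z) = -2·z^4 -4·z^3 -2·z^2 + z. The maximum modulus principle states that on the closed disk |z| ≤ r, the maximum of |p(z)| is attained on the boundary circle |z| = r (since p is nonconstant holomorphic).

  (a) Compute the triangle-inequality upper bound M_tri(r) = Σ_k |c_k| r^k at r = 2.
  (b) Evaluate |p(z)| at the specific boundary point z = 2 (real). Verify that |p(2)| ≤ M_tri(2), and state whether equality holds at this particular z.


Coefficients: c_0 = 0, c_1 = 1, c_2 = -2, c_3 = -4, c_4 = -2. Radius r = 2.
Part (a). Triangle bound: M_tri(r) = Σ_k |c_k| r^k
  = |0|·2^0 + |1|·2^1 + |-2|·2^2 + |-4|·2^3 + |-2|·2^4
  = 0 + 2 + 8 + 32 + 32 = 74.
This bounds M(r) := max_{|z|=r} |p(z)| from above; equality holds iff all terms c_k z^k can be made to align in phase at a single z on |z|=r.
Part (b). At z = 2 (real, on the circle |z| = r):
  p(2) = (0)·2^0 + (1)·2^1 + (-2)·2^2 + (-4)·2^3 + (-2)·2^4 = -70.
  |p(2)| = 70.
Check: |p(2)| = 70 ≤ 74 = M_tri(2). ✓ Equality does not hold at z = 2 (the coefficients have mixed signs, so the terms do not all align in phase there).

M_tri(2) = 74; |p(2)| = 70; equality at z=2: no.


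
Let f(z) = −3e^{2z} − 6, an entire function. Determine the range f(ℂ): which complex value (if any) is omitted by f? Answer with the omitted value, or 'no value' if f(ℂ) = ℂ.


Little Picard bounds the complement of f(ℂ) to at most one point.
e^{2z} is never zero on ℂ, so -3·e^{2z} takes every value in ℂ ∖ {0}. Adding -6 shifts the range to ℂ ∖ {-6}. Thus f omits exactly the value -6.

Omitted value: -6.


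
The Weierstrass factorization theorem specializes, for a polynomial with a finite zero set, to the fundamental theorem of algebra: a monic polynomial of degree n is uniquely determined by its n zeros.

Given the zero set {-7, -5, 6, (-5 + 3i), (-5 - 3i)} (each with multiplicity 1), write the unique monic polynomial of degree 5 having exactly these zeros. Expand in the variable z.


The polynomial is p(z) = ∏_{α ∈ S} (z − α), where S = {-7, -5, 6, (-5 + 3i), (-5 - 3i)}.
Expanding the product yields: p(z) = z^5 + 16·z^4 + 57·z^3 -376·z^2 -3358·z -7140.
Note conjugate pairs combine to real quadratics: (z − (-5+3i))(z − (-5−3i)) = z² + 10z + 34.
The resulting polynomial has degree 5 and real coefficients as required.

p(z) = z^5 + 16·z^4 + 57·z^3 -376·z^2 -3358·z -7140.


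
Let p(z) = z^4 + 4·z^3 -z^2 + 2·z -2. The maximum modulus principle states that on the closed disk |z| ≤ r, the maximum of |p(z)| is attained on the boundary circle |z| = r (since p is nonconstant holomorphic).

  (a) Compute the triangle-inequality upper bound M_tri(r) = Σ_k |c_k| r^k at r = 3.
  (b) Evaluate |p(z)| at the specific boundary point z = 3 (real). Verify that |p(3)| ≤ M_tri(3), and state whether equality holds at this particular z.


Coefficients: c_0 = -2, c_1 = 2, c_2 = -1, c_3 = 4, c_4 = 1. Radius r = 3.
Part (a). Triangle bound: M_tri(r) = Σ_k |c_k| r^k
  = |-2|·3^0 + |2|·3^1 + |-1|·3^2 + |4|·3^3 + |1|·3^4
  = 2 + 6 + 9 + 108 + 81 = 206.
This bounds M(r) := max_{|z|=r} |p(z)| from above; equality holds iff all terms c_k z^k can be made to align in phase at a single z on |z|=r.
Part (b). At z = 3 (real, on the circle |z| = r):
  p(3) = (-2)·3^0 + (2)·3^1 + (-1)·3^2 + (4)·3^3 + (1)·3^4 = 184.
  |p(3)| = 184.
Check: |p(3)| = 184 ≤ 206 = M_tri(3). ✓ Equality does not hold at z = 3 (the coefficients have mixed signs, so the terms do not all align in phase there).

M_tri(3) = 206; |p(3)| = 184; equality at z=3: no.


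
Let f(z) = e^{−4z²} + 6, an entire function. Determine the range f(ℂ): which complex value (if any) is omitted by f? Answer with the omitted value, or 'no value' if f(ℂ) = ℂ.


Little Picard bounds the complement of f(ℂ) to at most one point.
The exponent g(z) = −4z² is a nonconstant polynomial, hence surjective onto ℂ. So e^{g(z)} takes every value in {e^w : w ∈ ℂ} = ℂ ∖ {0}. Adding 6 shifts the range to ℂ ∖ {6}. f omits exactly 6.

Omitted value: 6.


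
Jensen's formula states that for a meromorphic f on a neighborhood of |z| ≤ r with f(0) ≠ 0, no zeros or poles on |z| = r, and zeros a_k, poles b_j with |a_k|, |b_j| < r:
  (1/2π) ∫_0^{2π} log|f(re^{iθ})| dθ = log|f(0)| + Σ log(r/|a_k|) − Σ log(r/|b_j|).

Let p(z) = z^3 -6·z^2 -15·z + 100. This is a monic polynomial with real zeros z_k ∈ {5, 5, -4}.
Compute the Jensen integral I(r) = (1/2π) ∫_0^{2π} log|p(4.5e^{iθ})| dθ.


Zeros: -4, 5, 5; r = 4.5.
Inside |z| < r: -4. Outside (|z| ≥ r): 5, 5.
p(0) = 100, so log|p(0)| = log(100) = 4.6052.
Apply Jensen: I(r) = log|p(0)| + Σ_k log(r/|z_k|), summed over zeros inside |z| < r.
  log(r/|z_k|) for z_k = -4: log(4.5/4) = 0.1178
  Outside zeros (5, 5) contribute nothing to the Jensen sum.
Sum over inside zeros: 0.1178.
I(r) = log|p(0)| + (inside sum) = 4.6052 + 0.1178 = 4.7230.
Note: since some zeros are outside |z| ≤ r, the simplified n·log(r) form does NOT apply — only the inside zeros contribute.

I(r) ≈ 4.7230.


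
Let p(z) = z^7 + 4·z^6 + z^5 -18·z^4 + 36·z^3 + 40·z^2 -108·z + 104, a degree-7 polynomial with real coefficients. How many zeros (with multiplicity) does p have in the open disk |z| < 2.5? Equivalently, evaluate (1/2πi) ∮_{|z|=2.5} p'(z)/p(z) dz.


The zeros of p are: (1 + 1i), (1 - 1i), (1 + 1i), (1 - 1i), (-3 + 2i), (-3 - 2i), -2.
Their magnitudes are: 1.414, 1.414, 1.414, 1.414, 3.606, 3.606, 2.
Zeros with |z| < R = 2.5: (1 + 1i), (1 - 1i), (1 + 1i), (1 - 1i), -2.
Count = 5.
By the argument principle, (1/2πi) ∮_{|z|=R} p'(z)/p(z) dz equals exactly this count.

Number of zeros inside |z| < 2.5: 5.


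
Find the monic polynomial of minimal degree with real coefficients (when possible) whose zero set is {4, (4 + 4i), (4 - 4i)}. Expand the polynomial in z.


The polynomial is p(z) = ∏_{α ∈ S} (z − α), where S = {4, (4 + 4i), (4 - 4i)}.
Expanding the product yields: p(z) = z^3 -12·z^2 + 64·z -128.
Note conjugate pairs combine to real quadratics: (z − (4+4i))(z − (4−4i)) = z² − 8z + 32.
The resulting polynomial has degree 3 and real coefficients as required.

p(z) = z^3 -12·z^2 + 64·z -128.


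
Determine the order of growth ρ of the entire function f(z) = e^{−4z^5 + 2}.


|e^{−4z^5 + 2}| = e^{Re(-4·z^5) + 2} ≤ e^{4|z|^5 + 2} = e^{4r^5 + 2} on |z| = r, so ρ ≤ 5. Choosing z on |z|=r so that -4·z^5 is real positive (always possible by picking arg z appropriately) gives |f(z)| = e^{4r^5 + 2}, matching the bound. The additive constant 2 does not affect log log M(r) ~ 5·log r. Hence ρ = 5.
Therefore ρ = 5.

Order ρ = 5.


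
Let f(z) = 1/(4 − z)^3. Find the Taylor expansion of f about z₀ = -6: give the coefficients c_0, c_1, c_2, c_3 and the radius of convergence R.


Let w = z − z₀, so z = z₀ + w.
Then 4 − z = 4 − (z₀ + w) = (4 − z₀) − w = 10 − w.
f(z) = 1/(10 − w)^3 = (1/(10)^3) · (1 − w/(10))^{−3}.
By the binomial series (1−u)^{−3} = Σ_{n≥0} C(n+2, 2) u^n for |u|<1, with u = w/(10):
  c_n = C(n+2, 2) / (10)^(n+3).
  c_0 = 1/(10)^3 = 1/1000.
  c_1 = 3/(10)^4 = 3/10000.
  c_2 = 6/(10)^5 = 3/50000.
  c_3 = 10/(10)^6 = 1/100000.
The series is valid for |w/d| < 1, i.e. |z − z₀| < |d|.
Radius of convergence: R = |4 − z₀| = |10| = 10 (distance from z₀ to the singularity z = 4).

c_0 = 1/1000, c_1 = 3/10000, c_2 = 3/50000, c_3 = 1/100000; R = 10.


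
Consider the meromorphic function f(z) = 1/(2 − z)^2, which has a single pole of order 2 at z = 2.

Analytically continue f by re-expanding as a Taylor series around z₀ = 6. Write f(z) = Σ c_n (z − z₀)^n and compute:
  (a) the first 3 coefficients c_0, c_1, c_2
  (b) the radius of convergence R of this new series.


Let w = z − z₀, so z = z₀ + w.
Then 2 − z = 2 − (z₀ + w) = (2 − z₀) − w = -4 − w.
f(z) = 1/(-4 − w)^2 = (1/(-4)^2) · (1 − w/(-4))^{−2}.
By the binomial series (1−u)^{−2} = Σ_{n≥0} C(n+1, 1) u^n for |u|<1, with u = w/(-4):
  c_n = C(n+1, 1) / (-4)^(n+2).
  c_0 = 1/(-4)^2 = 1/16.
  c_1 = 2/(-4)^3 = -1/32.
  c_2 = 3/(-4)^4 = 3/256.
The series is valid for |w/d| < 1, i.e. |z − z₀| < |d|.
Radius of convergence: R = |2 − z₀| = |-4| = 4 (distance from z₀ to the singularity z = 2).

c_0 = 1/16, c_1 = -1/32, c_2 = 3/256; R = 4.


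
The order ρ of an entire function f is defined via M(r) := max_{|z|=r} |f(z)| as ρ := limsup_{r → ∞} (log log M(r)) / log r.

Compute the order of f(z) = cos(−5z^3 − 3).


Write cos(w) = (e^{iw} ± e^{−iw})/(2 or 2i), so |cos(w)| ≤ e^{|w|}. With w = −5z^3 − 3, |w| ≤ 5r^3 + 3 on |z|=r, giving M(r) ≤ e^{5r^3 + 3} and ρ ≤ 3. For the lower bound, choose z on |z|=r with -5z^3 purely imaginary of modulus 5r^3; then |cos(−5z^3 − 3)| grows like e^{5r^3}/2, so ρ ≥ 3. Hence ρ = 3.
Therefore ρ = 3.

Order ρ = 3.


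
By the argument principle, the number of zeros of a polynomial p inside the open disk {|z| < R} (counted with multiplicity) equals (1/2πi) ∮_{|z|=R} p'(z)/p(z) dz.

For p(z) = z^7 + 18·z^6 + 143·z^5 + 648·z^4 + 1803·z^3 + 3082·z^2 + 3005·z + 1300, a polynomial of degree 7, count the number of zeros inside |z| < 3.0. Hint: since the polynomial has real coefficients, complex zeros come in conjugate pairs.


The zeros of p are: (-2 + 1i), (-2 - 1i), -4, (-3 + 2i), (-3 - 2i), (-2 + 1i), (-2 - 1i).
Their magnitudes are: 2.236, 2.236, 4, 3.606, 3.606, 2.236, 2.236.
Zeros with |z| < R = 3.0: (-2 + 1i), (-2 - 1i), (-2 + 1i), (-2 - 1i).
Count = 4.
By the argument principle, (1/2πi) ∮_{|z|=R} p'(z)/p(z) dz equals exactly this count.

Number of zeros inside |z| < 3.0: 4.


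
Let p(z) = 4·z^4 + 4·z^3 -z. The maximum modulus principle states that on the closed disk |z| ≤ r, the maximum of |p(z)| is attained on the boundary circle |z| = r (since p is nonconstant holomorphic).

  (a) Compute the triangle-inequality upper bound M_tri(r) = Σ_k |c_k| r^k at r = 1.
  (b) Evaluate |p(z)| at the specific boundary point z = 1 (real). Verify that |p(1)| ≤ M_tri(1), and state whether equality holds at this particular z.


Coefficients: c_0 = 0, c_1 = -1, c_2 = 0, c_3 = 4, c_4 = 4. Radius r = 1.
Part (a). Triangle bound: M_tri(r) = Σ_k |c_k| r^k
  = |0|·1^0 + |-1|·1^1 + |0|·1^2 + |4|·1^3 + |4|·1^4
  = 0 + 1 + 0 + 4 + 4 = 9.
This bounds M(r) := max_{|z|=r} |p(z)| from above; equality holds iff all terms c_k z^k can be made to align in phase at a single z on |z|=r.
Part (b). At z = 1 (real, on the circle |z| = r):
  p(1) = (0)·1^0 + (-1)·1^1 + (0)·1^2 + (4)·1^3 + (4)·1^4 = 7.
  |p(1)| = 7.
Check: |p(1)| = 7 ≤ 9 = M_tri(1). ✓ Equality does not hold at z = 1 (the coefficients have mixed signs, so the terms do not all align in phase there).

M_tri(1) = 9; |p(1)| = 7; equality at z=1: no.


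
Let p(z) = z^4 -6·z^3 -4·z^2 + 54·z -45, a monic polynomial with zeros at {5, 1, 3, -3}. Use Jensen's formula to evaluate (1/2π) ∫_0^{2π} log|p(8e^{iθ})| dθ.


Zeros: -3, 1, 3, 5; r = 8.
Inside |z| < r: -3, 1, 3, 5. Outside (|z| ≥ r): ∅.
p(0) = -45, so log|p(0)| = log(45) = 3.8067.
Apply Jensen: I(r) = log|p(0)| + Σ_k log(r/|z_k|), summed over zeros inside |z| < r.
  log(r/|z_k|) for z_k = 5: log(8/5) = 0.4700
  log(r/|z_k|) for z_k = 1: log(8/1) = 2.0794
  log(r/|z_k|) for z_k = 3: log(8/3) = 0.9808
  log(r/|z_k|) for z_k = -3: log(8/3) = 0.9808
Sum over inside zeros: 4.5111.
I(r) = log|p(0)| + (inside sum) = 3.8067 + 4.5111 = 8.3178.
Closed form (all zeros inside, monic): I(r) = n·log(r) = 4·log(8) = 8.3178. ✓

I(r) ≈ 8.3178.


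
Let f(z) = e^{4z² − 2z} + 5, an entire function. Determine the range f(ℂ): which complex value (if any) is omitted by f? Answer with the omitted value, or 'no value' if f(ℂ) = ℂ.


Little Picard bounds the complement of f(ℂ) to at most one point.
The exponent g(z) = 4z² − 2z is a nonconstant polynomial, hence surjective onto ℂ. So e^{g(z)} takes every value in {e^w : w ∈ ℂ} = ℂ ∖ {0}. Adding 5 shifts the range to ℂ ∖ {5}. f omits exactly 5.

Omitted value: 5.


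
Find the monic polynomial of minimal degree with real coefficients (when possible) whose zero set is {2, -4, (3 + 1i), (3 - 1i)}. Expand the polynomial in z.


The polynomial is p(z) = ∏_{α ∈ S} (z − α), where S = {2, -4, (3 + 1i), (3 - 1i)}.
Expanding the product yields: p(z) = z^4 -4·z^3 -10·z^2 + 68·z -80.
Note conjugate pairs combine to real quadratics: (z − (3+1i))(z − (3−1i)) = z² − 6z + 10.
The resulting polynomial has degree 4 and real coefficients as required.

p(z) = z^4 -4·z^3 -10·z^2 + 68·z -80.


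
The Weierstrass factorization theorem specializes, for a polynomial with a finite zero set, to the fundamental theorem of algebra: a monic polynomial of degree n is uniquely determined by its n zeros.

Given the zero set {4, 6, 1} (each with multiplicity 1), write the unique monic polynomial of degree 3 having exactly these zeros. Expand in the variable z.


The polynomial is p(z) = ∏_{α ∈ S} (z − α), where S = {4, 6, 1}.
Expanding the product yields: p(z) = z^3 -11·z^2 + 34·z -24.
The resulting polynomial has degree 3 and real coefficients as required.

p(z) = z^3 -11·z^2 + 34·z -24.


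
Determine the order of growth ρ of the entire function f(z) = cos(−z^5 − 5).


Write cos(w) = (e^{iw} ± e^{−iw})/(2 or 2i), so |cos(w)| ≤ e^{|w|}. With w = −z^5 − 5, |w| ≤ 1r^5 + 5 on |z|=r, giving M(r) ≤ e^{1r^5 + 5} and ρ ≤ 5. For the lower bound, choose z on |z|=r with -1z^5 purely imaginary of modulus 1r^5; then |cos(−z^5 − 5)| grows like e^{1r^5}/2, so ρ ≥ 5. Hence ρ = 5.
Therefore ρ = 5.

Order ρ = 5.


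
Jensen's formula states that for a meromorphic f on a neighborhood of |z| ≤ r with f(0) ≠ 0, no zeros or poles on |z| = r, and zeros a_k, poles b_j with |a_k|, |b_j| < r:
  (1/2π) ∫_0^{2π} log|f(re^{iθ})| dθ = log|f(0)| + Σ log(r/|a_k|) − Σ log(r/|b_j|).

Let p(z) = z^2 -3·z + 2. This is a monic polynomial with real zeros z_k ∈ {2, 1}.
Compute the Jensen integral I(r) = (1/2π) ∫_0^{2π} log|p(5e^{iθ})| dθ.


Zeros: 1, 2; r = 5.
Inside |z| < r: 1, 2. Outside (|z| ≥ r): ∅.
p(0) = 2, so log|p(0)| = log(2) = 0.6931.
Apply Jensen: I(r) = log|p(0)| + Σ_k log(r/|z_k|), summed over zeros inside |z| < r.
  log(r/|z_k|) for z_k = 2: log(5/2) = 0.9163
  log(r/|z_k|) for z_k = 1: log(5/1) = 1.6094
Sum over inside zeros: 2.5257.
I(r) = log|p(0)| + (inside sum) = 0.6931 + 2.5257 = 3.2189.
Closed form (all zeros inside, monic): I(r) = n·log(r) = 2·log(5) = 3.2189. ✓

I(r) ≈ 3.2189.


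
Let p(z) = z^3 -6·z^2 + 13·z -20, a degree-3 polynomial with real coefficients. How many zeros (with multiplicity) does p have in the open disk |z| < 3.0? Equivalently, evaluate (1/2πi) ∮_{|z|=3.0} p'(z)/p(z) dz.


The zeros of p are: 4, (1 + 2i), (1 - 2i).
Their magnitudes are: 4, 2.236, 2.236.
Zeros with |z| < R = 3.0: (1 + 2i), (1 - 2i).
Count = 2.
By the argument principle, (1/2πi) ∮_{|z|=R} p'(z)/p(z) dz equals exactly this count.

Number of zeros inside |z| < 3.0: 2.


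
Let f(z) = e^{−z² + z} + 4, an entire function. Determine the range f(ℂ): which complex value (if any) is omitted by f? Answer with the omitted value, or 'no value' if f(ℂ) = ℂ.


Little Picard bounds the complement of f(ℂ) to at most one point.
The exponent g(z) = −z² + z is a nonconstant polynomial, hence surjective onto ℂ. So e^{g(z)} takes every value in {e^w : w ∈ ℂ} = ℂ ∖ {0}. Adding 4 shifts the range to ℂ ∖ {4}. f omits exactly 4.

Omitted value: 4.


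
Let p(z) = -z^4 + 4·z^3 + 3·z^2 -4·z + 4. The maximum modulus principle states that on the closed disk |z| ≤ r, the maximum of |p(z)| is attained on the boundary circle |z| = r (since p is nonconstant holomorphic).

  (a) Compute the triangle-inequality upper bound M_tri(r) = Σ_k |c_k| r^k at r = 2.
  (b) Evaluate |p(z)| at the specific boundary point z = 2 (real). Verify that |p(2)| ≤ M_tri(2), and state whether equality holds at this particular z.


Coefficients: c_0 = 4, c_1 = -4, c_2 = 3, c_3 = 4, c_4 = -1. Radius r = 2.
Part (a). Triangle bound: M_tri(r) = Σ_k |c_k| r^k
  = |4|·2^0 + |-4|·2^1 + |3|·2^2 + |4|·2^3 + |-1|·2^4
  = 4 + 8 + 12 + 32 + 16 = 72.
This bounds M(r) := max_{|z|=r} |p(z)| from above; equality holds iff all terms c_k z^k can be made to align in phase at a single z on |z|=r.
Part (b). At z = 2 (real, on the circle |z| = r):
  p(2) = (4)·2^0 + (-4)·2^1 + (3)·2^2 + (4)·2^3 + (-1)·2^4 = 24.
  |p(2)| = 24.
Check: |p(2)| = 24 ≤ 72 = M_tri(2). ✓ Equality does not hold at z = 2 (the coefficients have mixed signs, so the terms do not all align in phase there).

M_tri(2) = 72; |p(2)| = 24; equality at z=2: no.


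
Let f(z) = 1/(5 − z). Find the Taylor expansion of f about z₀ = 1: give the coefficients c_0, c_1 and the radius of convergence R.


Let w = z − z₀, so z = z₀ + w.
Then 5 − z = 5 − (z₀ + w) = (5 − z₀) − w = 4 − w.
f(z) = 1/(4 − w) = (1/(4)) · 1/(1 − w/(4)) = Σ_{n≥0} w^n / (4)^(n+1).
So c_n = 1/(4)^(n+1):
  c_0 = 1/(4)^1 = 1/4.
  c_1 = 1/(4)^2 = 1/16.
The series is valid for |w/d| < 1, i.e. |z − z₀| < |d|.
Radius of convergence: R = |5 − z₀| = |4| = 4 (distance from z₀ to the singularity z = 5).

c_0 = 1/4, c_1 = 1/16; R = 4.


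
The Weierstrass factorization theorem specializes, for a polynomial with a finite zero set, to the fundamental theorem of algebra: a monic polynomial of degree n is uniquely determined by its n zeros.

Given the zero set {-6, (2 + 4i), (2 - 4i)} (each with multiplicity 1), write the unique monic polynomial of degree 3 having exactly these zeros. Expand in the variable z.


The polynomial is p(z) = ∏_{α ∈ S} (z − α), where S = {-6, (2 + 4i), (2 - 4i)}.
Expanding the product yields: p(z) = z^3 + 2·z^2 -4·z + 120.
Note conjugate pairs combine to real quadratics: (z − (2+4i))(z − (2−4i)) = z² − 4z + 20.
The resulting polynomial has degree 3 and real coefficients as required.

p(z) = z^3 + 2·z^2 -4·z + 120.


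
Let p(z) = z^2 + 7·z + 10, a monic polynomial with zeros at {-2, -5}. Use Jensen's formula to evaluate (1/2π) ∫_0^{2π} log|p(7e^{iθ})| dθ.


Zeros: -5, -2; r = 7.
Inside |z| < r: -5, -2. Outside (|z| ≥ r): ∅.
p(0) = 10, so log|p(0)| = log(10) = 2.3026.
Apply Jensen: I(r) = log|p(0)| + Σ_k log(r/|z_k|), summed over zeros inside |z| < r.
  log(r/|z_k|) for z_k = -2: log(7/2) = 1.2528
  log(r/|z_k|) for z_k = -5: log(7/5) = 0.3365
Sum over inside zeros: 1.5892.
I(r) = log|p(0)| + (inside sum) = 2.3026 + 1.5892 = 3.8918.
Closed form (all zeros inside, monic): I(r) = n·log(r) = 2·log(7) = 3.8918. ✓

I(r) ≈ 3.8918.


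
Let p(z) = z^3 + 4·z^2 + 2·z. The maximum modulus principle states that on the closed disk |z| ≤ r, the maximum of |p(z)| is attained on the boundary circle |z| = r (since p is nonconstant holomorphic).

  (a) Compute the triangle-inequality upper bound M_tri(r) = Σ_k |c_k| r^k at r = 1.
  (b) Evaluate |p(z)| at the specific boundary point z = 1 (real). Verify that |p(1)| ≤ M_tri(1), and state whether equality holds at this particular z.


Coefficients: c_0 = 0, c_1 = 2, c_2 = 4, c_3 = 1. Radius r = 1.
Part (a). Triangle bound: M_tri(r) = Σ_k |c_k| r^k
  = |0|·1^0 + |2|·1^1 + |4|·1^2 + |1|·1^3
  = 0 + 2 + 4 + 1 = 7.
This bounds M(r) := max_{|z|=r} |p(z)| from above; equality holds iff all terms c_k z^k can be made to align in phase at a single z on |z|=r.
Part (b). At z = 1 (real, on the circle |z| = r):
  p(1) = (0)·1^0 + (2)·1^1 + (4)·1^2 + (1)·1^3 = 7.
  |p(1)| = 7.
Since all nonzero coefficients share the same sign, |p(1)| = 7 = M_tri(1); the triangle bound is attained at z = 1, so in fact M(r) = 7.

M_tri(1) = 7; |p(1)| = 7; equality at z=1: yes.


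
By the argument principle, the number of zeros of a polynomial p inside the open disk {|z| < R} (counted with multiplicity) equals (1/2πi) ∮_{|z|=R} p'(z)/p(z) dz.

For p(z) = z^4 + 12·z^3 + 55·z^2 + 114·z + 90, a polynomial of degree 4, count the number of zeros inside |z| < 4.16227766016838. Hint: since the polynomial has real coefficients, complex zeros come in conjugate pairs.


The zeros of p are: -3, (-3 + 1i), (-3 - 1i), -3.
Their magnitudes are: 3, 3.162, 3.162, 3.
Zeros with |z| < R = 4.16227766016838: -3, (-3 + 1i), (-3 - 1i), -3.
Count = 4.
By the argument principle, (1/2πi) ∮_{|z|=R} p'(z)/p(z) dz equals exactly this count.

Number of zeros inside |z| < 4.16227766016838: 4.


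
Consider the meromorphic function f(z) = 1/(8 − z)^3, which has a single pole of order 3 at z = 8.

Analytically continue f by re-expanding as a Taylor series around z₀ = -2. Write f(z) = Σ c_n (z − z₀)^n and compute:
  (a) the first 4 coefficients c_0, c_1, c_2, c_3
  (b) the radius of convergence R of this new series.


Let w = z − z₀, so z = z₀ + w.
Then 8 − z = 8 − (z₀ + w) = (8 − z₀) − w = 10 − w.
f(z) = 1/(10 − w)^3 = (1/(10)^3) · (1 − w/(10))^{−3}.
By the binomial series (1−u)^{−3} = Σ_{n≥0} C(n+2, 2) u^n for |u|<1, with u = w/(10):
  c_n = C(n+2, 2) / (10)^(n+3).
  c_0 = 1/(10)^3 = 1/1000.
  c_1 = 3/(10)^4 = 3/10000.
  c_2 = 6/(10)^5 = 3/50000.
  c_3 = 10/(10)^6 = 1/100000.
The series is valid for |w/d| < 1, i.e. |z − z₀| < |d|.
Radius of convergence: R = |8 − z₀| = |10| = 10 (distance from z₀ to the singularity z = 8).

c_0 = 1/1000, c_1 = 3/10000, c_2 = 3/50000, c_3 = 1/100000; R = 10.


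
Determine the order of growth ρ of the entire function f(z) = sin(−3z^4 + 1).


Write sin(w) = (e^{iw} ± e^{−iw})/(2 or 2i), so |sin(w)| ≤ e^{|w|}. With w = −3z^4 + 1, |w| ≤ 3r^4 + 1 on |z|=r, giving M(r) ≤ e^{3r^4 + 1} and ρ ≤ 4. For the lower bound, choose z on |z|=r with -3z^4 purely imaginary of modulus 3r^4; then |sin(−3z^4 + 1)| grows like e^{3r^4}/2, so ρ ≥ 4. Hence ρ = 4.
Therefore ρ = 4.

Order ρ = 4.


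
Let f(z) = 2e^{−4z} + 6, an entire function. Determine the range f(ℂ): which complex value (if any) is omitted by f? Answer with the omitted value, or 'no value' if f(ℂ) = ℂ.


Little Picard bounds the complement of f(ℂ) to at most one point.
e^{−4z} is never zero on ℂ, so 2·e^{−4z} takes every value in ℂ ∖ {0}. Adding 6 shifts the range to ℂ ∖ {6}. Thus f omits exactly the value 6.

Omitted value: 6.


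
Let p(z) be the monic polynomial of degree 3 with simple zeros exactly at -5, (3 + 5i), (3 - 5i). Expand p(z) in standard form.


The polynomial is p(z) = ∏_{α ∈ S} (z − α), where S = {-5, (3 + 5i), (3 - 5i)}.
Expanding the product yields: p(z) = z^3 -z^2 + 4·z + 170.
Note conjugate pairs combine to real quadratics: (z − (3+5i))(z − (3−5i)) = z² − 6z + 34.
The resulting polynomial has degree 3 and real coefficients as required.

p(z) = z^3 -z^2 + 4·z + 170.


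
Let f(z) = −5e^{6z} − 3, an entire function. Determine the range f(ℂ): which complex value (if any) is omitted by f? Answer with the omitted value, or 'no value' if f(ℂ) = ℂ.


Little Picard bounds the complement of f(ℂ) to at most one point.
e^{6z} is never zero on ℂ, so -5·e^{6z} takes every value in ℂ ∖ {0}. Adding -3 shifts the range to ℂ ∖ {-3}. Thus f omits exactly the value -3.

Omitted value: -3.


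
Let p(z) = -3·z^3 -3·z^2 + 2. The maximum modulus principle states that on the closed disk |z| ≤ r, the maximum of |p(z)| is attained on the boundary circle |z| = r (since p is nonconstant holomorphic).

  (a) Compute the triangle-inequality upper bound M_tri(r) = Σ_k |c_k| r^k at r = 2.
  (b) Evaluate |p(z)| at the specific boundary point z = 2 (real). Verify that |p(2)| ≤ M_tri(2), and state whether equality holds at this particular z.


Coefficients: c_0 = 2, c_1 = 0, c_2 = -3, c_3 = -3. Radius r = 2.
Part (a). Triangle bound: M_tri(r) = Σ_k |c_k| r^k
  = |2|·2^0 + |0|·2^1 + |-3|·2^2 + |-3|·2^3
  = 2 + 0 + 12 + 24 = 38.
This bounds M(r) := max_{|z|=r} |p(z)| from above; equality holds iff all terms c_k z^k can be made to align in phase at a single z on |z|=r.
Part (b). At z = 2 (real, on the circle |z| = r):
  p(2) = (2)·2^0 + (0)·2^1 + (-3)·2^2 + (-3)·2^3 = -34.
  |p(2)| = 34.
Check: |p(2)| = 34 ≤ 38 = M_tri(2). ✓ Equality does not hold at z = 2 (the coefficients have mixed signs, so the terms do not all align in phase there).

M_tri(2) = 38; |p(2)| = 34; equality at z=2: no.


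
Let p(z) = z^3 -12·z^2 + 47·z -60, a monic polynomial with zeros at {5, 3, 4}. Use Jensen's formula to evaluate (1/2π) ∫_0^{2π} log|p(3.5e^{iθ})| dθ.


Zeros: 3, 4, 5; r = 3.5.
Inside |z| < r: 3. Outside (|z| ≥ r): 4, 5.
p(0) = -60, so log|p(0)| = log(60) = 4.0943.
Apply Jensen: I(r) = log|p(0)| + Σ_k log(r/|z_k|), summed over zeros inside |z| < r.
  log(r/|z_k|) for z_k = 3: log(3.5/3) = 0.1542
  Outside zeros (4, 5) contribute nothing to the Jensen sum.
Sum over inside zeros: 0.1542.
I(r) = log|p(0)| + (inside sum) = 4.0943 + 0.1542 = 4.2485.
Note: since some zeros are outside |z| ≤ r, the simplified n·log(r) form does NOT apply — only the inside zeros contribute.

I(r) ≈ 4.2485.


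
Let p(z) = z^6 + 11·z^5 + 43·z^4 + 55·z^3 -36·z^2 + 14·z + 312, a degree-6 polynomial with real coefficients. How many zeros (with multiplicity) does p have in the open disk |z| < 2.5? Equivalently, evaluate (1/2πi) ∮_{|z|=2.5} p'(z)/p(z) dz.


The zeros of p are: (1 + 1i), (1 - 1i), (-3 + 2i), (-3 - 2i), -3, -4.
Their magnitudes are: 1.414, 1.414, 3.606, 3.606, 3, 4.
Zeros with |z| < R = 2.5: (1 + 1i), (1 - 1i).
Count = 2.
By the argument principle, (1/2πi) ∮_{|z|=R} p'(z)/p(z) dz equals exactly this count.

Number of zeros inside |z| < 2.5: 2.


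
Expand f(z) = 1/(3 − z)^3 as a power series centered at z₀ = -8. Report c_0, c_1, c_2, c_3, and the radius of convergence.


Let w = z − z₀, so z = z₀ + w.
Then 3 − z = 3 − (z₀ + w) = (3 − z₀) − w = 11 − w.
f(z) = 1/(11 − w)^3 = (1/(11)^3) · (1 − w/(11))^{−3}.
By the binomial series (1−u)^{−3} = Σ_{n≥0} C(n+2, 2) u^n for |u|<1, with u = w/(11):
  c_n = C(n+2, 2) / (11)^(n+3).
  c_0 = 1/(11)^3 = 1/1331.
  c_1 = 3/(11)^4 = 3/14641.
  c_2 = 6/(11)^5 = 6/161051.
  c_3 = 10/(11)^6 = 10/1771561.
The series is valid for |w/d| < 1, i.e. |z − z₀| < |d|.
Radius of convergence: R = |3 − z₀| = |11| = 11 (distance from z₀ to the singularity z = 3).

c_0 = 1/1331, c_1 = 3/14641, c_2 = 6/161051, c_3 = 10/1771561; R = 11.


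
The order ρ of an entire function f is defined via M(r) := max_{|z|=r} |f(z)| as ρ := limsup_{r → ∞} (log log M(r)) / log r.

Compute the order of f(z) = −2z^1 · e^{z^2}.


M(r) = max_{|z|=r} |-2|·|z|^1·|e^{z^2}| = 2·r^1 · e^{1r^2} (the factors attain their maxima compatibly on |z|=r). Then log M(r) = log 2 + 1·log r + 1r^2, dominated by the last term, so log log M(r) ~ 2·log r. The polynomial factor -2z^1 contributes only a log r term and does not affect the order. ρ = 2.
Therefore ρ = 2.

Order ρ = 2.


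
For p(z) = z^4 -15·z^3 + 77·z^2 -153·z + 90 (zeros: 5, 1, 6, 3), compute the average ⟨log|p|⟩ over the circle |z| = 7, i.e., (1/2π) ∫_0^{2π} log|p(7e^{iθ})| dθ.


Zeros: 1, 3, 5, 6; r = 7.
Inside |z| < r: 1, 3, 5, 6. Outside (|z| ≥ r): ∅.
p(0) = 90, so log|p(0)| = log(90) = 4.4998.
Apply Jensen: I(r) = log|p(0)| + Σ_k log(r/|z_k|), summed over zeros inside |z| < r.
  log(r/|z_k|) for z_k = 5: log(7/5) = 0.3365
  log(r/|z_k|) for z_k = 1: log(7/1) = 1.9459
  log(r/|z_k|) for z_k = 6: log(7/6) = 0.1542
  log(r/|z_k|) for z_k = 3: log(7/3) = 0.8473
Sum over inside zeros: 3.2838.
I(r) = log|p(0)| + (inside sum) = 4.4998 + 3.2838 = 7.7836.
Closed form (all zeros inside, monic): I(r) = n·log(r) = 4·log(7) = 7.7836. ✓

I(r) ≈ 7.7836.


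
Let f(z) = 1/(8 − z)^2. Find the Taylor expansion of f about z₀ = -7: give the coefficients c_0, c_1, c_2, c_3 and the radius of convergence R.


Let w = z − z₀, so z = z₀ + w.
Then 8 − z = 8 − (z₀ + w) = (8 − z₀) − w = 15 − w.
f(z) = 1/(15 − w)^2 = (1/(15)^2) · (1 − w/(15))^{−2}.
By the binomial series (1−u)^{−2} = Σ_{n≥0} C(n+1, 1) u^n for |u|<1, with u = w/(15):
  c_n = C(n+1, 1) / (15)^(n+2).
  c_0 = 1/(15)^2 = 1/225.
  c_1 = 2/(15)^3 = 2/3375.
  c_2 = 3/(15)^4 = 1/16875.
  c_3 = 4/(15)^5 = 4/759375.
The series is valid for |w/d| < 1, i.e. |z − z₀| < |d|.
Radius of convergence: R = |8 − z₀| = |15| = 15 (distance from z₀ to the singularity z = 8).

c_0 = 1/225, c_1 = 2/3375, c_2 = 1/16875, c_3 = 4/759375; R = 15.


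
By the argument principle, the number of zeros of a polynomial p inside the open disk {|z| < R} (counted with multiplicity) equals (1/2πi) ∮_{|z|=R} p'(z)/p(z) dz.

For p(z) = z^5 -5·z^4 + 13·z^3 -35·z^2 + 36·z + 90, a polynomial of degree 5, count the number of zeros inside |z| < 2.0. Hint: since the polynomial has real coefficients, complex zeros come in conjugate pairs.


The zeros of p are: -1, (3 + 1i), (3 - 1i), (0 + 3i), (0 - 3i).
Their magnitudes are: 1, 3.162, 3.162, 3, 3.
Zeros with |z| < R = 2.0: -1.
Count = 1.
By the argument principle, (1/2πi) ∮_{|z|=R} p'(z)/p(z) dz equals exactly this count.

Number of zeros inside |z| < 2.0: 1.


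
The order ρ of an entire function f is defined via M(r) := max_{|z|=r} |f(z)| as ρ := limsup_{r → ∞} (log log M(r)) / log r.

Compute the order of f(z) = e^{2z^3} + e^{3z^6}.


Each summand is entire of order 3 and 6 respectively (as in the single-exponential case). The order of a sum is at most the max of the orders, so ρ ≤ 6. For the lower bound: on |z|=r choose arg z so that 3z^6 is real positive; then |e^{3z^6}| = e^{3r^6} while |e^{2z^3}| ≤ e^{2r^3} = o(e^{3r^6}). So |f| ≥ e^{3r^6}(1 − o(1)) and ρ ≥ 6. Hence ρ = max(3, 6) = 6.
Therefore ρ = 6.

Order ρ = 6.


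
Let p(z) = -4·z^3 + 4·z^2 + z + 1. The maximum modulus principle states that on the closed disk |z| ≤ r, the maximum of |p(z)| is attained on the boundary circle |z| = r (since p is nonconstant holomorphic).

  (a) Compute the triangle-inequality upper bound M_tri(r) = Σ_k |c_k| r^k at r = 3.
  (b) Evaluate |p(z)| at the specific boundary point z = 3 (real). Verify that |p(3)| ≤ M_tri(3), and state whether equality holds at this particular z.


Coefficients: c_0 = 1, c_1 = 1, c_2 = 4, c_3 = -4. Radius r = 3.
Part (a). Triangle bound: M_tri(r) = Σ_k |c_k| r^k
  = |1|·3^0 + |1|·3^1 + |4|·3^2 + |-4|·3^3
  = 1 + 3 + 36 + 108 = 148.
This bounds M(r) := max_{|z|=r} |p(z)| from above; equality holds iff all terms c_k z^k can be made to align in phase at a single z on |z|=r.
Part (b). At z = 3 (real, on the circle |z| = r):
  p(3) = (1)·3^0 + (1)·3^1 + (4)·3^2 + (-4)·3^3 = -68.
  |p(3)| = 68.
Check: |p(3)| = 68 ≤ 148 = M_tri(3). ✓ Equality does not hold at z = 3 (the coefficients have mixed signs, so the terms do not all align in phase there).

M_tri(3) = 148; |p(3)| = 68; equality at z=3: no.


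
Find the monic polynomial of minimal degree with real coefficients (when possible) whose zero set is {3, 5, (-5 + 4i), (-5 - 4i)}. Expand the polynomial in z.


The polynomial is p(z) = ∏_{α ∈ S} (z − α), where S = {3, 5, (-5 + 4i), (-5 - 4i)}.
Expanding the product yields: p(z) = z^4 + 2·z^3 -24·z^2 -178·z + 615.
Note conjugate pairs combine to real quadratics: (z − (-5+4i))(z − (-5−4i)) = z² + 10z + 41.
The resulting polynomial has degree 4 and real coefficients as required.

p(z) = z^4 + 2·z^3 -24·z^2 -178·z + 615.


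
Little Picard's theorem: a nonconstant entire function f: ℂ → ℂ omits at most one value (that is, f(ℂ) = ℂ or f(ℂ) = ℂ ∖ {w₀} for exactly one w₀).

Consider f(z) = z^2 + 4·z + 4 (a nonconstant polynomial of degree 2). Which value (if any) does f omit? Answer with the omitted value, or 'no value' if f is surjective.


Little Picard bounds the complement of f(ℂ) to at most one point.
For every w ∈ ℂ, the equation p(z) − w = 0 is a nonconstant polynomial in z and hence has at least one root by the fundamental theorem of algebra. So p is surjective onto ℂ, omitting no value.

Omitted value: no value.


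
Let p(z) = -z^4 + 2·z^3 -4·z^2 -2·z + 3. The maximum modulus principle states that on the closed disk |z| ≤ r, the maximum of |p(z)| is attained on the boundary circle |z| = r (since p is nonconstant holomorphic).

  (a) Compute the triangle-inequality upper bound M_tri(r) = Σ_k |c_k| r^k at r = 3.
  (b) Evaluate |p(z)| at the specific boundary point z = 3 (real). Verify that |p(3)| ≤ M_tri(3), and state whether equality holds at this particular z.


Coefficients: c_0 = 3, c_1 = -2, c_2 = -4, c_3 = 2, c_4 = -1. Radius r = 3.
Part (a). Triangle bound: M_tri(r) = Σ_k |c_k| r^k
  = |3|·3^0 + |-2|·3^1 + |-4|·3^2 + |2|·3^3 + |-1|·3^4
  = 3 + 6 + 36 + 54 + 81 = 180.
This bounds M(r) := max_{|z|=r} |p(z)| from above; equality holds iff all terms c_k z^k can be made to align in phase at a single z on |z|=r.
Part (b). At z = 3 (real, on the circle |z| = r):
  p(3) = (3)·3^0 + (-2)·3^1 + (-4)·3^2 + (2)·3^3 + (-1)·3^4 = -66.
  |p(3)| = 66.
Check: |p(3)| = 66 ≤ 180 = M_tri(3). ✓ Equality does not hold at z = 3 (the coefficients have mixed signs, so the terms do not all align in phase there).

M_tri(3) = 180; |p(3)| = 66; equality at z=3: no.


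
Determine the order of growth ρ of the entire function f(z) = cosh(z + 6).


cosh(w) is a linear combination of e^{iw} and e^{−iw} (or e^w, e^{−w} in the hyperbolic case), so |cosh(w)| ≤ e^{|w|}. With w = z + 6, |w| ≤ 1|z| + 6 = 1r + 6 on |z| = r, giving M(r) ≤ e^{1r + 6}, so ρ ≤ 1. On a suitable ray (z = it for sin/cos; z = t for sinh/cosh, t real → ∞), |cosh(z + 6)| grows like e^{1|t|}/2, so ρ ≥ 1. Hence ρ = 1.
Therefore ρ = 1.

Order ρ = 1.


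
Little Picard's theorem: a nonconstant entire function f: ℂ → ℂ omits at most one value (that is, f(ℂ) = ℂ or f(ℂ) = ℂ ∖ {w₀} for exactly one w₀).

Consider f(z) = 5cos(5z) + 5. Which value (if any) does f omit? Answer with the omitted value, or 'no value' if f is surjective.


Little Picard bounds the complement of f(ℂ) to at most one point.
cos is entire and surjective onto ℂ: for every w ∈ ℂ, cos(ζ) = w has a solution ζ ∈ ℂ (e.g., via the complex inverse arccos). With ζ = 5z this gives z = ζ/(5). Then 5·cos(5z) takes every value in 5·ℂ = ℂ, and adding 5 is a bijection of ℂ. So f is surjective and omits no value. (Note: only on the real line is cos bounded by [−1, 1].)

Omitted value: no value.


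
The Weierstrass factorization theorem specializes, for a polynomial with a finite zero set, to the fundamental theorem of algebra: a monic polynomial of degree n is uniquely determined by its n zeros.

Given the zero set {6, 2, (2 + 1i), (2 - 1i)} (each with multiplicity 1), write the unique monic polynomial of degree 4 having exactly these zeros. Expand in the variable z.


The polynomial is p(z) = ∏_{α ∈ S} (z − α), where S = {6, 2, (2 + 1i), (2 - 1i)}.
Expanding the product yields: p(z) = z^4 -12·z^3 + 49·z^2 -88·z + 60.
Note conjugate pairs combine to real quadratics: (z − (2+1i))(z − (2−1i)) = z² − 4z + 5.
The resulting polynomial has degree 4 and real coefficients as required.

p(z) = z^4 -12·z^3 + 49·z^2 -88·z + 60.


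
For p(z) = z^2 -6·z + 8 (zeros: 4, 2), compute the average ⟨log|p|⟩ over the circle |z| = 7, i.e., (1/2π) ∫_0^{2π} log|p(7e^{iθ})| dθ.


Zeros: 2, 4; r = 7.
Inside |z| < r: 2, 4. Outside (|z| ≥ r): ∅.
p(0) = 8, so log|p(0)| = log(8) = 2.0794.
Apply Jensen: I(r) = log|p(0)| + Σ_k log(r/|z_k|), summed over zeros inside |z| < r.
  log(r/|z_k|) for z_k = 4: log(7/4) = 0.5596
  log(r/|z_k|) for z_k = 2: log(7/2) = 1.2528
Sum over inside zeros: 1.8124.
I(r) = log|p(0)| + (inside sum) = 2.0794 + 1.8124 = 3.8918.
Closed form (all zeros inside, monic): I(r) = n·log(r) = 2·log(7) = 3.8918. ✓

I(r) ≈ 3.8918.
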